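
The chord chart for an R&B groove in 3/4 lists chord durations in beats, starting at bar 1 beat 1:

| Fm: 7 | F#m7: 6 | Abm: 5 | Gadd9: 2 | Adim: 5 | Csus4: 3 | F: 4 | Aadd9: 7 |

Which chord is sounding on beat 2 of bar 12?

Aadd9

Beat 2 of bar 12 is beat (12−1)×3 + 2 = 35 overall.
Running totals: Fm ends at 7, F#m7 ends at 13, Abm ends at 18, Gadd9 ends at 20, Adim ends at 25, Csus4 ends at 28, F ends at 32, Aadd9 ends at 39.
Beat 35 falls within Aadd9.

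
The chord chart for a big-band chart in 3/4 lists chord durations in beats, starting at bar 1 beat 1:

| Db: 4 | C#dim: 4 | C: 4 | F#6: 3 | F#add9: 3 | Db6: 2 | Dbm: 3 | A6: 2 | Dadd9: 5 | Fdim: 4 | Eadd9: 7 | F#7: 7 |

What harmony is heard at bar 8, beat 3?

Beat 3 of bar 8 is beat (8−1)×3 + 3 = 24 overall.
Running totals: Db ends at 4, C#dim ends at 8, C ends at 12, F#6 ends at 15, F#add9 ends at 18, Db6 ends at 20, Dbm ends at 23, A6 ends at 25.
Beat 24 falls within A6.

A6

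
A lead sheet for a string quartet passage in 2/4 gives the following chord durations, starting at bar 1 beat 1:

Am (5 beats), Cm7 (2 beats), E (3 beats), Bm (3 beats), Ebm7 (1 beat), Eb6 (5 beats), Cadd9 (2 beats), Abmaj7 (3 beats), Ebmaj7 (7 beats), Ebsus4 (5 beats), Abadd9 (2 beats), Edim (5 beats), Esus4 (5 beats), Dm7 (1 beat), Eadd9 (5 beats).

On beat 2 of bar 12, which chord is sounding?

Beat 2 of bar 12 is beat (12−1)×2 + 2 = 24 overall.
Running totals: Am ends at 5, Cm7 ends at 7, E ends at 10, Bm ends at 13, Ebm7 ends at 14, Eb6 ends at 19, Cadd9 ends at 21, Abmaj7 ends at 24.
Beat 24 falls within Abmaj7.

Abmaj7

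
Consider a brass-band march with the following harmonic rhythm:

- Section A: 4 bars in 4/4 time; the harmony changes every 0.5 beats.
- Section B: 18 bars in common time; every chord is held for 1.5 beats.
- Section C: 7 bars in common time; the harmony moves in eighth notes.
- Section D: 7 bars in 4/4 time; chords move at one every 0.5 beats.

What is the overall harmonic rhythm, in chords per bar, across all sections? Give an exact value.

16/3 chords per bar

A: 4 bars of 4 beats is 16 beats; at 0.5 beats each that's 32 chords.
B: 18 bars of 4 beats is 72 beats; at 1.5 beats each that's 48 chords.
C: 7 bars of 4 beats is 28 beats; at 0.5 beats each that's 56 chords.
D: 7 bars of 4 beats is 28 beats; at 0.5 beats each that's 56 chords.
Overall: 192 chords over 36 bars → 192/36 = 16/3 chords per bar.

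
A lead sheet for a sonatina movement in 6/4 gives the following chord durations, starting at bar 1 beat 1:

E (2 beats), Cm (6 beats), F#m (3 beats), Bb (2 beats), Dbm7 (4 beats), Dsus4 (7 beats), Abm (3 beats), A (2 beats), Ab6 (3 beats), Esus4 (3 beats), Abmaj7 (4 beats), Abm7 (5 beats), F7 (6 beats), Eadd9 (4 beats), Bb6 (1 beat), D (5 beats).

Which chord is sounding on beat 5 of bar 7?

Beat 5 of bar 7 is beat (7−1)×6 + 5 = 41 overall.
Running totals: E ends at 2, Cm ends at 8, F#m ends at 11, Bb ends at 13, Dbm7 ends at 17, Dsus4 ends at 24, Abm ends at 27, A ends at 29, Ab6 ends at 32, Esus4 ends at 35, Abmaj7 ends at 39, Abm7 ends at 44.
Beat 41 falls within Abm7.

Abm7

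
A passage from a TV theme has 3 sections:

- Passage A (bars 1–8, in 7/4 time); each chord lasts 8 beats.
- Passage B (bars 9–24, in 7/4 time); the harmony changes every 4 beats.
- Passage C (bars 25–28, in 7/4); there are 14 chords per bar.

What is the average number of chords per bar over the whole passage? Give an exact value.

A: 8 × 7 = 56 beats ÷ 8 = 7 chords.
B: 16 × 7 = 112 beats ÷ 4 = 28 chords.
C: 4 × 7 = 28 beats ÷ 0.5 = 56 chords.
Overall: 91 chords over 28 bars → 91/28 = 3.25 chords per bar.

3.25 chords per bar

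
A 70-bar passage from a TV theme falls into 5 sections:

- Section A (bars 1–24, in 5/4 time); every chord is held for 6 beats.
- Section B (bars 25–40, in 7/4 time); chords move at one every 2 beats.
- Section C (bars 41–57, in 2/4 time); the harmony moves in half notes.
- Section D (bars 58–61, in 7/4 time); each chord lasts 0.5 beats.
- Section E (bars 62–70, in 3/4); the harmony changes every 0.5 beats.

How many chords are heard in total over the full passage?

A: 24 bars × 5 beats = 120 beats; 6 beats/chord → 20 chords.
B: 16 bars × 7 beats = 112 beats; 2 beats/chord → 56 chords.
C: 17 bars × 2 beats = 34 beats; 2 beats/chord → 17 chords.
D: 4 bars × 7 beats = 28 beats; 0.5 beats/chord → 56 chords.
E: 9 bars × 3 beats = 27 beats; 0.5 beats/chord → 54 chords.
Total: 20 + 56 + 17 + 56 + 54 = 203.

203 chords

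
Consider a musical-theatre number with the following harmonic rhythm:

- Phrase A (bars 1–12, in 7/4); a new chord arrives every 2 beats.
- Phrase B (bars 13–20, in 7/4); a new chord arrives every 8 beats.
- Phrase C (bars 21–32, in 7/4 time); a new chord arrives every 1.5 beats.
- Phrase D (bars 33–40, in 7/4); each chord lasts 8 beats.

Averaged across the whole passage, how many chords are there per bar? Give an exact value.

A: 12 bars of 7 beats is 84 beats; at 2 beats each that's 42 chords.
B: 8 bars of 7 beats is 56 beats; at 8 beats each that's 7 chords.
C: 12 bars of 7 beats is 84 beats; at 1.5 beats each that's 56 chords.
D: 8 bars of 7 beats is 56 beats; at 8 beats each that's 7 chords.
Overall: 112 chords over 40 bars → 112/40 = 2.8 chords per bar.

2.8 chords per bar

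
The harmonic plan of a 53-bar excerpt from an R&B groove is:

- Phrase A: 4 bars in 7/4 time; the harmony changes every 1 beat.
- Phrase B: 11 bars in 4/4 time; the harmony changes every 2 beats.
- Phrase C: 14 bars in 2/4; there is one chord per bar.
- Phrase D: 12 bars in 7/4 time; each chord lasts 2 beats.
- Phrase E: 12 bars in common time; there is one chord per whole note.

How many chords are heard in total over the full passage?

118 chords

A: 4·7 = 28 beats, 28/1 = 28 chords.
B: 11·4 = 44 beats, 44/2 = 22 chords.
C: 14·2 = 28 beats, 28/2 = 14 chords.
D: 12·7 = 84 beats, 84/2 = 42 chords.
E: 12·4 = 48 beats, 48/4 = 12 chords.
Total: 28 + 22 + 14 + 42 + 12 = 118.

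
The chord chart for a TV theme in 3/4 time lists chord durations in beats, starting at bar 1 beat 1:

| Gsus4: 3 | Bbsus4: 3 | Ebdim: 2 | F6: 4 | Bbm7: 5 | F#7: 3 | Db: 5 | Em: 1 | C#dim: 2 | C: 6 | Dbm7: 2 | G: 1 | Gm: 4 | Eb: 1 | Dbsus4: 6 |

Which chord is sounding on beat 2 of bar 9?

Em

Beat 2 of bar 9 is beat (9−1)×3 + 2 = 26 overall.
Running totals: Gsus4 ends at 3, Bbsus4 ends at 6, Ebdim ends at 8, F6 ends at 12, Bbm7 ends at 17, F#7 ends at 20, Db ends at 25, Em ends at 26.
Beat 26 falls within Em.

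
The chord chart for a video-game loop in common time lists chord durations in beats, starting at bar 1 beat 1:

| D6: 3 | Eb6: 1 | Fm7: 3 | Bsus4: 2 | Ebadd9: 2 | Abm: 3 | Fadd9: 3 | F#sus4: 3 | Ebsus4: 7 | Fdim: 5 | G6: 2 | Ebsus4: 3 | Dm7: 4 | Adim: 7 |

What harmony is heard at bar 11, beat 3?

Adim

Beat 3 of bar 11 is beat (11−1)×4 + 3 = 43 overall.
Running totals: D6 ends at 3, Eb6 ends at 4, Fm7 ends at 7, Bsus4 ends at 9, Ebadd9 ends at 11, Abm ends at 14, Fadd9 ends at 17, F#sus4 ends at 20, Ebsus4 ends at 27, Fdim ends at 32, G6 ends at 34, Ebsus4 ends at 37, Dm7 ends at 41, Adim ends at 48.
Beat 43 falls within Adim.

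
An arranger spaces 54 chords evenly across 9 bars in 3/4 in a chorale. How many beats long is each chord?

0.5 beats

9 bars × 3 beats/bar = 27 beats total.
27 beats ÷ 54 chords = 0.5 beats per chord.
(That is an eighth note.)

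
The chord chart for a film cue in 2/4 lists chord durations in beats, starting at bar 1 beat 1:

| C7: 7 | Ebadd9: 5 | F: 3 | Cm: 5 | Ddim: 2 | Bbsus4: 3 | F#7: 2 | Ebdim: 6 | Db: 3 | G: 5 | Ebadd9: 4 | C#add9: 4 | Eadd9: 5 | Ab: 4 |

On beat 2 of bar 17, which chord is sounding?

Db

Beat 2 of bar 17 is beat (17−1)×2 + 2 = 34 overall.
Running totals: C7 ends at 7, Ebadd9 ends at 12, F ends at 15, Cm ends at 20, Ddim ends at 22, Bbsus4 ends at 25, F#7 ends at 27, Ebdim ends at 33, Db ends at 36.
Beat 34 falls within Db.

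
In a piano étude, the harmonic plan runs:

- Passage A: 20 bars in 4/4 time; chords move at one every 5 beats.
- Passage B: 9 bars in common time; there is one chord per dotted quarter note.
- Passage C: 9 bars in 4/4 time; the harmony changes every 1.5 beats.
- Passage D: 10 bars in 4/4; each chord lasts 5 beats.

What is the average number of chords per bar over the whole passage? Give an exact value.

1.5 chords per bar

A: 20 × 4 = 80 beats ÷ 5 = 16 chords.
B: 9 × 4 = 36 beats ÷ 1.5 = 24 chords.
C: 9 × 4 = 36 beats ÷ 1.5 = 24 chords.
D: 10 × 4 = 40 beats ÷ 5 = 8 chords.
Overall: 72 chords over 48 bars → 72/48 = 1.5 chords per bar.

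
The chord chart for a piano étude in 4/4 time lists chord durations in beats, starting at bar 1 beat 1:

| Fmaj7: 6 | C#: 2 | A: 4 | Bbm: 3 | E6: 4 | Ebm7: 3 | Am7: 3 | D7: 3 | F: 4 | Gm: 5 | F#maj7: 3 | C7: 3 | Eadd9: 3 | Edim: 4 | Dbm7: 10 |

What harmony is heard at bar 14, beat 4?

Beat 4 of bar 14 is beat (14−1)×4 + 4 = 56 overall.
Running totals: Fmaj7 ends at 6, C# ends at 8, A ends at 12, Bbm ends at 15, E6 ends at 19, Ebm7 ends at 22, Am7 ends at 25, D7 ends at 28, F ends at 32, Gm ends at 37, F#maj7 ends at 40, C7 ends at 43, Eadd9 ends at 46, Edim ends at 50, Dbm7 ends at 60.
Beat 56 falls within Dbm7.

Dbm7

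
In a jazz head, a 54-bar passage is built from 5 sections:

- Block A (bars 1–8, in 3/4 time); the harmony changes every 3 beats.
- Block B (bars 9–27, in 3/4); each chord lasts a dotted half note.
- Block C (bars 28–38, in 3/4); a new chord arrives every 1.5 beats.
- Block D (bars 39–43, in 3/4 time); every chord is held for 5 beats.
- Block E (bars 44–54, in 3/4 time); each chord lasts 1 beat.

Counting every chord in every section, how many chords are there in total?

A has 24 beats and chords last 3 each, so 8 chords.
B has 57 beats and chords last 3 each, so 19 chords.
C has 33 beats and chords last 1.5 each, so 22 chords.
D has 15 beats and chords last 5 each, so 3 chords.
E has 33 beats and chords last 1 each, so 33 chords.
Total: 8 + 19 + 22 + 3 + 33 = 85.

85 chords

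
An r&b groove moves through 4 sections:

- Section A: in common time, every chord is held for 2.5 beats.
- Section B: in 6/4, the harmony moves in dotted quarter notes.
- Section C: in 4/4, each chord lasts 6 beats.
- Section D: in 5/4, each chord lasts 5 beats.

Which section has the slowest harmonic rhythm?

A: 4/2.5 = 1.6 chords/bar.
B: 6/1.5 = 4 chords/bar.
C: 4/6 = 2/3 chords/bar.
D: 5/5 = 1 chord/bar.
Slowest is C at 2/3 chords/bar.

Section C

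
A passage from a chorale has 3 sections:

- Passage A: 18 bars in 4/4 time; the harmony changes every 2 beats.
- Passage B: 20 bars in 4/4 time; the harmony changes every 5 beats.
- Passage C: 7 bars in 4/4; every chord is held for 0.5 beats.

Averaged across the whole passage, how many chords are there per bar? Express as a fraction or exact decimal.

A: 18 × 4 = 72 beats ÷ 2 = 36 chords.
B: 20 × 4 = 80 beats ÷ 5 = 16 chords.
C: 7 × 4 = 28 beats ÷ 0.5 = 56 chords.
Overall: 108 chords over 45 bars → 108/45 = 2.4 chords per bar.

2.4 chords per bar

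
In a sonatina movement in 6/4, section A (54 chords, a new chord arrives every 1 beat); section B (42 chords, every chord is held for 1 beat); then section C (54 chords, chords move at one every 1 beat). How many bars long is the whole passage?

A: 54 × 1 = 54 beats = 9 bars.
B: 42 × 1 = 42 beats = 7 bars.
C: 54 × 1 = 54 beats = 9 bars.
Total: 9 + 7 + 9 = 25 bars.

25 bars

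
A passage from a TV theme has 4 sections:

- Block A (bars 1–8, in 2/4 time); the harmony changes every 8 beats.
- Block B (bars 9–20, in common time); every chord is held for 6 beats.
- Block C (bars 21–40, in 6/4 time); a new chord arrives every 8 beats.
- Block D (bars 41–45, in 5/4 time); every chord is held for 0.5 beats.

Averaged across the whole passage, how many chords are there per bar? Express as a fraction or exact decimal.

A: 8 × 2 = 16 beats ÷ 8 = 2 chords.
B: 12 × 4 = 48 beats ÷ 6 = 8 chords.
C: 20 × 6 = 120 beats ÷ 8 = 15 chords.
D: 5 × 5 = 25 beats ÷ 0.5 = 50 chords.
Overall: 75 chords over 45 bars → 75/45 = 5/3 chords per bar.

5/3 chords per bar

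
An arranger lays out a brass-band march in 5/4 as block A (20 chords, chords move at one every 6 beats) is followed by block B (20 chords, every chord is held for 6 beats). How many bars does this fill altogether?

48 bars

A: 20 × 6 = 120 beats = 24 bars.
B: 20 × 6 = 120 beats = 24 bars.
Total: 24 + 24 = 48 bars.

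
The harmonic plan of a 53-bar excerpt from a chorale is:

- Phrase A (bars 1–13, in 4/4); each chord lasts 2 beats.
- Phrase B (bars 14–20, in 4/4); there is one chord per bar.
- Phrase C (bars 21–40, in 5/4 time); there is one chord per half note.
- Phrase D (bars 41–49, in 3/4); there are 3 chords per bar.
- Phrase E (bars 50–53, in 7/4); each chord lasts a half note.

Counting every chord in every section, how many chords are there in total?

124 chords

A has 52 beats and chords last 2 each, so 26 chords.
B has 28 beats and chords last 4 each, so 7 chords.
C has 100 beats and chords last 2 each, so 50 chords.
D has 27 beats and chords last 1 each, so 27 chords.
E has 28 beats and chords last 2 each, so 14 chords.
Total: 26 + 7 + 50 + 27 + 14 = 124.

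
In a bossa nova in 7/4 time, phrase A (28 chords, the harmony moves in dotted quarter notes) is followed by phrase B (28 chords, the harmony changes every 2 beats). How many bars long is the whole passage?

14 bars

A: 28 × 1.5 = 42 beats = 6 bars.
B: 28 × 2 = 56 beats = 8 bars.
Total: 6 + 8 = 14 bars.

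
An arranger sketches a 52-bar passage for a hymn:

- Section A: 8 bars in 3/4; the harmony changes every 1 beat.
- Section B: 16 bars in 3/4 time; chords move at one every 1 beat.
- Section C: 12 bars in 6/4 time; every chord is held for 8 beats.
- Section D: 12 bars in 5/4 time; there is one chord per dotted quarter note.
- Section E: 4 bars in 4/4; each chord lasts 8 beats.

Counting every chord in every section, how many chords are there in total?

123 chords

A: 8 bars × 3 beats = 24 beats; 1 beat/chord → 24 chords.
B: 16 bars × 3 beats = 48 beats; 1 beat/chord → 48 chords.
C: 12 bars × 6 beats = 72 beats; 8 beats/chord → 9 chords.
D: 12 bars × 5 beats = 60 beats; 1.5 beats/chord → 40 chords.
E: 4 bars × 4 beats = 16 beats; 8 beats/chord → 2 chords.
Total: 24 + 48 + 9 + 40 + 2 = 123.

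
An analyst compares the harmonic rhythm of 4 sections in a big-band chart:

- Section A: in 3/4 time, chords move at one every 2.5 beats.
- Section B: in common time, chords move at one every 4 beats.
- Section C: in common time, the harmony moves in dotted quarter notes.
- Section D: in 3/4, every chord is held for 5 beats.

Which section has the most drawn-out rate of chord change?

Section D

A: each chord is 2.5 beats in 3/4, so 1.2 per bar.
B: each chord is 4 beats in 4/4, so 1 per bar.
C: each chord is 1.5 beats in 4/4, so 8/3 per bar.
D: each chord is 5 beats in 3/4, so 0.6 per bar.
Slowest is D at 0.6 chords/bar.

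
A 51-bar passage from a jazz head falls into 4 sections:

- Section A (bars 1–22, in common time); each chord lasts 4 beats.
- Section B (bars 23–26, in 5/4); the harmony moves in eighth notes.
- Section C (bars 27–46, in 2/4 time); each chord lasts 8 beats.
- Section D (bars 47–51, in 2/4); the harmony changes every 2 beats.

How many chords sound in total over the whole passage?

A: 22·4 = 88 beats, 88/4 = 22 chords.
B: 4·5 = 20 beats, 20/0.5 = 40 chords.
C: 20·2 = 40 beats, 40/8 = 5 chords.
D: 5·2 = 10 beats, 10/2 = 5 chords.
Total: 22 + 40 + 5 + 5 = 72.

72 chords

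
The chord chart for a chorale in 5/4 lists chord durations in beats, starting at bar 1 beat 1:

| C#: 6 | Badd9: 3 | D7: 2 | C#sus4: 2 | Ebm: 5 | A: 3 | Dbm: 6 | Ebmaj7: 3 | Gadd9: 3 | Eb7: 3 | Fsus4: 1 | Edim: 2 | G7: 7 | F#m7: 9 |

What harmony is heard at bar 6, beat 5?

Beat 5 of bar 6 is beat (6−1)×5 + 5 = 30 overall.
Running totals: C# ends at 6, Badd9 ends at 9, D7 ends at 11, C#sus4 ends at 13, Ebm ends at 18, A ends at 21, Dbm ends at 27, Ebmaj7 ends at 30.
Beat 30 falls within Ebmaj7.

Ebmaj7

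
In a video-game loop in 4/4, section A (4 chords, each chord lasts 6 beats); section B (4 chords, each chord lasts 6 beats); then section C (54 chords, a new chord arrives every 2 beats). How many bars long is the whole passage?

39 bars

A: 4 × 6 = 24 beats = 6 bars.
B: 4 × 6 = 24 beats = 6 bars.
C: 54 × 2 = 108 beats = 27 bars.
Total: 6 + 6 + 27 = 39 bars.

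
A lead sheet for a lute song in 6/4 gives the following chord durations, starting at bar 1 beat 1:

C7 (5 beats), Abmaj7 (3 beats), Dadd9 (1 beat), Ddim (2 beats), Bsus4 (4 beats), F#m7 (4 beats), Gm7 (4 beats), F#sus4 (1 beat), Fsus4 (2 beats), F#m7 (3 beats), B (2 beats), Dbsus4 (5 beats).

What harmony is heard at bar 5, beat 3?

Beat 3 of bar 5 is beat (5−1)×6 + 3 = 27 overall.
Running totals: C7 ends at 5, Abmaj7 ends at 8, Dadd9 ends at 9, Ddim ends at 11, Bsus4 ends at 15, F#m7 ends at 19, Gm7 ends at 23, F#sus4 ends at 24, Fsus4 ends at 26, F#m7 ends at 29.
Beat 27 falls within F#m7.

F#m7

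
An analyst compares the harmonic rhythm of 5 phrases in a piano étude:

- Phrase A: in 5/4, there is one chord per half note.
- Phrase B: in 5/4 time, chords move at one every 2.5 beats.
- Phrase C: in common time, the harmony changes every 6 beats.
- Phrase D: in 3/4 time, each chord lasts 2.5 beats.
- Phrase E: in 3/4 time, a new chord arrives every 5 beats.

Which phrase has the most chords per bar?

Phrase A

A: each chord is 2 beats in 5/4, so 2.5 per bar.
B: each chord is 2.5 beats in 5/4, so 2 per bar.
C: each chord is 6 beats in 4/4, so 2/3 per bar.
D: each chord is 2.5 beats in 3/4, so 1.2 per bar.
E: each chord is 5 beats in 3/4, so 0.6 per bar.
Fastest is A at 2.5 chords/bar.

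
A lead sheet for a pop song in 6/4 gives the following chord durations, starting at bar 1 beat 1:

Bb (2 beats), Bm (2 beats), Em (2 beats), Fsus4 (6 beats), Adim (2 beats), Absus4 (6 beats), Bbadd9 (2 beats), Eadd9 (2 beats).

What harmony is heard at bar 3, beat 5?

Beat 5 of bar 3 is beat (3−1)×6 + 5 = 17 overall.
Running totals: Bb ends at 2, Bm ends at 4, Em ends at 6, Fsus4 ends at 12, Adim ends at 14, Absus4 ends at 20.
Beat 17 falls within Absus4.

Absus4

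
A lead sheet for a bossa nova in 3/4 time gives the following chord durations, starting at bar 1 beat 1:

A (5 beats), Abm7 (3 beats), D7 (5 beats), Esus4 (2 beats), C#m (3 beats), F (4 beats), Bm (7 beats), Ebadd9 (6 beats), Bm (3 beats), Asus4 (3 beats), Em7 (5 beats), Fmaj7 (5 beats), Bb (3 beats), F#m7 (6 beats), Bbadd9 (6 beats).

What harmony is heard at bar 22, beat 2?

Bbadd9

Beat 2 of bar 22 is beat (22−1)×3 + 2 = 65 overall.
Running totals: A ends at 5, Abm7 ends at 8, D7 ends at 13, Esus4 ends at 15, C#m ends at 18, F ends at 22, Bm ends at 29, Ebadd9 ends at 35, Bm ends at 38, Asus4 ends at 41, Em7 ends at 46, Fmaj7 ends at 51, Bb ends at 54, F#m7 ends at 60, Bbadd9 ends at 66.
Beat 65 falls within Bbadd9.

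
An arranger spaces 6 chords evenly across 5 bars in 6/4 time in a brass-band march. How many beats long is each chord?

5 bars × 6 beats/bar = 30 beats total.
30 beats ÷ 6 chords = 5 beats per chord.

5 beats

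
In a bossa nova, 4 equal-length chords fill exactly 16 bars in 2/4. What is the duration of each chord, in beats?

8 beats

16 bars × 2 beats/bar = 32 beats total.
32 beats ÷ 4 chords = 8 beats per chord.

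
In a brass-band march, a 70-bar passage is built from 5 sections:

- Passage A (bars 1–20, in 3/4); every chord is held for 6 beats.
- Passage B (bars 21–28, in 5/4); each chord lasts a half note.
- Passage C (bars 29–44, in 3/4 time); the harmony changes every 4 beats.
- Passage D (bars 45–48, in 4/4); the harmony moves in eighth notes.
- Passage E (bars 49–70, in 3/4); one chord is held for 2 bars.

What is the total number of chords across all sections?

A: 20·3 = 60 beats, 60/6 = 10 chords.
B: 8·5 = 40 beats, 40/2 = 20 chords.
C: 16·3 = 48 beats, 48/4 = 12 chords.
D: 4·4 = 16 beats, 16/0.5 = 32 chords.
E: 22·3 = 66 beats, 66/6 = 11 chords.
Total: 10 + 20 + 12 + 32 + 11 = 85.

85 chords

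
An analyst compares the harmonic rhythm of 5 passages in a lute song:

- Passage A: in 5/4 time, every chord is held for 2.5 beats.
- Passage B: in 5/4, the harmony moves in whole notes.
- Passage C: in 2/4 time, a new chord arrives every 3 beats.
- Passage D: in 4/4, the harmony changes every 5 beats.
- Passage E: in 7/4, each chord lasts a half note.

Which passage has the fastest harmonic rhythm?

Passage E

A: 5 beats/bar ÷ 2.5 beats/chord = 2 chords/bar.
B: 5 beats/bar ÷ 4 beats/chord = 1.25 chords/bar.
C: 2 beats/bar ÷ 3 beats/chord = 2/3 chords/bar.
D: 4 beats/bar ÷ 5 beats/chord = 0.8 chords/bar.
E: 7 beats/bar ÷ 2 beats/chord = 3.5 chords/bar.
Fastest is E at 3.5 chords/bar.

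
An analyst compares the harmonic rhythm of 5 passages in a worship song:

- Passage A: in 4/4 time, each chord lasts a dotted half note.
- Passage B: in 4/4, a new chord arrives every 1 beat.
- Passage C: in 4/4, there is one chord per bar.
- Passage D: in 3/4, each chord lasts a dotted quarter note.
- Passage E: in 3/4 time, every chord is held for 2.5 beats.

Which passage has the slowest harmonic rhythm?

Passage C

A: 4 beats/bar ÷ 3 beats/chord = 4/3 chords/bar.
B: 4 beats/bar ÷ 1 beat/chord = 4 chords/bar.
C: 4 beats/bar ÷ 4 beats/chord = 1 chord/bar.
D: 3 beats/bar ÷ 1.5 beats/chord = 2 chords/bar.
E: 3 beats/bar ÷ 2.5 beats/chord = 1.2 chords/bar.
Slowest is C at 1 chords/bar.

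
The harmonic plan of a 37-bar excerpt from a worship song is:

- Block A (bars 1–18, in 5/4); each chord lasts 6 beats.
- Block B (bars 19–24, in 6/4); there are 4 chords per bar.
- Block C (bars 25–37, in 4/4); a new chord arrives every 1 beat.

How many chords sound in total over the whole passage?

A: 18 bars × 5 beats = 90 beats; 6 beats/chord → 15 chords.
B: 6 bars × 6 beats = 36 beats; 1.5 beats/chord → 24 chords.
C: 13 bars × 4 beats = 52 beats; 1 beat/chord → 52 chords.
Total: 15 + 24 + 52 = 91.

91 chords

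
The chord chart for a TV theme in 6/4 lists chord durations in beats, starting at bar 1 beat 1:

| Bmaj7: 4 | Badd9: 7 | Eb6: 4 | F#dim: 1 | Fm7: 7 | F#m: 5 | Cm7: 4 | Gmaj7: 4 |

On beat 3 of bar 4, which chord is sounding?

Beat 3 of bar 4 is beat (4−1)×6 + 3 = 21 overall.
Running totals: Bmaj7 ends at 4, Badd9 ends at 11, Eb6 ends at 15, F#dim ends at 16, Fm7 ends at 23.
Beat 21 falls within Fm7.

Fm7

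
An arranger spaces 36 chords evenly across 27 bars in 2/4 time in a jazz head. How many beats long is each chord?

27 bars × 2 beats/bar = 54 beats total.
54 beats ÷ 36 chords = 1.5 beats per chord.
(That is a dotted quarter note.)

1.5 beats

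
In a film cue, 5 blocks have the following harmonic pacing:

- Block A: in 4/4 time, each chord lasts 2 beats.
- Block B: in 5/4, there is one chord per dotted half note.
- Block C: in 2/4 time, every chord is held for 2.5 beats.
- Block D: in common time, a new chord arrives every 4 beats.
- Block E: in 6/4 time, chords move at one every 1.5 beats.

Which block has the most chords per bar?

Block E

A: each chord is 2 beats in 4/4, so 2 per bar.
B: each chord is 3 beats in 5/4, so 5/3 per bar.
C: each chord is 2.5 beats in 2/4, so 0.8 per bar.
D: each chord is 4 beats in 4/4, so 1 per bar.
E: each chord is 1.5 beats in 6/4, so 4 per bar.
Fastest is E at 4 chords/bar.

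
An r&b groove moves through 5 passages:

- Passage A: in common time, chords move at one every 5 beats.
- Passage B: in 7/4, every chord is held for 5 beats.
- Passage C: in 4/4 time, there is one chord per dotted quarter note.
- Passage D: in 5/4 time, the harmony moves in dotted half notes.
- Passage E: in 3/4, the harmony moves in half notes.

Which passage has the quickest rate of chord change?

Passage C

A: 4/5 = 0.8 chords/bar.
B: 7/5 = 1.4 chords/bar.
C: 4/1.5 = 8/3 chords/bar.
D: 5/3 = 5/3 chords/bar.
E: 3/2 = 1.5 chords/bar.
Fastest is C at 8/3 chords/bar.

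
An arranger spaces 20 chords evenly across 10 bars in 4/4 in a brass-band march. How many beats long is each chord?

10 bars × 4 beats/bar = 40 beats total.
40 beats ÷ 20 chords = 2 beats per chord.
(That is a half note.)

2 beats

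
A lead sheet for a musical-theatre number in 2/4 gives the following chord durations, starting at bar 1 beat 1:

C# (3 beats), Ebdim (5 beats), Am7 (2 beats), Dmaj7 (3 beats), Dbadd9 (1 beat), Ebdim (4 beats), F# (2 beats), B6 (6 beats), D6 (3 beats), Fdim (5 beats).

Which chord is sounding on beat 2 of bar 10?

Beat 2 of bar 10 is beat (10−1)×2 + 2 = 20 overall.
Running totals: C# ends at 3, Ebdim ends at 8, Am7 ends at 10, Dmaj7 ends at 13, Dbadd9 ends at 14, Ebdim ends at 18, F# ends at 20.
Beat 20 falls within F#.

F#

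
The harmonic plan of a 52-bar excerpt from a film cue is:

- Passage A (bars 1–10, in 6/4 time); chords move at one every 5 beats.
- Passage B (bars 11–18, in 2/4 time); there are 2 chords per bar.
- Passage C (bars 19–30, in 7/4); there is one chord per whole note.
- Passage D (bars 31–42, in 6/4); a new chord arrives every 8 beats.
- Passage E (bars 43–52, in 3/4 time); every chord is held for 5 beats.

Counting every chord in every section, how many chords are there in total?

64 chords

A: 10 bars × 6 beats = 60 beats; 5 beats/chord → 12 chords.
B: 8 bars × 2 beats = 16 beats; 1 beat/chord → 16 chords.
C: 12 bars × 7 beats = 84 beats; 4 beats/chord → 21 chords.
D: 12 bars × 6 beats = 72 beats; 8 beats/chord → 9 chords.
E: 10 bars × 3 beats = 30 beats; 5 beats/chord → 6 chords.
Total: 12 + 16 + 21 + 9 + 6 = 64.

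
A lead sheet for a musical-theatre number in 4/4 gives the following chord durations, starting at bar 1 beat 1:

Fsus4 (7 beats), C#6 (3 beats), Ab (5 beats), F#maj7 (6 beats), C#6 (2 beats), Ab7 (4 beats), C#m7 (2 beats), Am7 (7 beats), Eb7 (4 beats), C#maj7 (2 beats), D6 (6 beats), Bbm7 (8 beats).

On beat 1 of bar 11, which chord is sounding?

C#maj7

Beat 1 of bar 11 is beat (11−1)×4 + 1 = 41 overall.
Running totals: Fsus4 ends at 7, C#6 ends at 10, Ab ends at 15, F#maj7 ends at 21, C#6 ends at 23, Ab7 ends at 27, C#m7 ends at 29, Am7 ends at 36, Eb7 ends at 40, C#maj7 ends at 42.
Beat 41 falls within C#maj7.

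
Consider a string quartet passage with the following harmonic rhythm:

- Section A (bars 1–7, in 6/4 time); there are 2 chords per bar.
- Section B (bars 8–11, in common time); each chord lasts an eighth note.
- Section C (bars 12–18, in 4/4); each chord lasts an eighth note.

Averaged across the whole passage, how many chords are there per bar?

A: 7 bars of 6 beats is 42 beats; at 3 beats each that's 14 chords.
B: 4 bars of 4 beats is 16 beats; at 0.5 beats each that's 32 chords.
C: 7 bars of 4 beats is 28 beats; at 0.5 beats each that's 56 chords.
Overall: 102 chords over 18 bars → 102/18 = 17/3 chords per bar.

17/3 chords per bar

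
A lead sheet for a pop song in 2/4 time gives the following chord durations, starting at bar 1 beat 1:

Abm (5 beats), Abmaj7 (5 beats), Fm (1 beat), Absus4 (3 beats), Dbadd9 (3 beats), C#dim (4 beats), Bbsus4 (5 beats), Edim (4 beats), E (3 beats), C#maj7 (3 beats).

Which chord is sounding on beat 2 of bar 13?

Beat 2 of bar 13 is beat (13−1)×2 + 2 = 26 overall.
Running totals: Abm ends at 5, Abmaj7 ends at 10, Fm ends at 11, Absus4 ends at 14, Dbadd9 ends at 17, C#dim ends at 21, Bbsus4 ends at 26.
Beat 26 falls within Bbsus4.

Bbsus4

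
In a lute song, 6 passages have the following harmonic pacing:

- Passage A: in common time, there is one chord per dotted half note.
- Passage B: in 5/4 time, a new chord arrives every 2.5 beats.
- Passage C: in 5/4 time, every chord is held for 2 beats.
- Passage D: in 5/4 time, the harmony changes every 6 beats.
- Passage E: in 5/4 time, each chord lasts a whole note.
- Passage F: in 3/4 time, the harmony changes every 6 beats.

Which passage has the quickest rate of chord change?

Passage C

A: each chord is 3 beats in 4/4, so 4/3 per bar.
B: each chord is 2.5 beats in 5/4, so 2 per bar.
C: each chord is 2 beats in 5/4, so 2.5 per bar.
D: each chord is 6 beats in 5/4, so 5/6 per bar.
E: each chord is 4 beats in 5/4, so 1.25 per bar.
F: each chord is 6 beats in 3/4, so 0.5 per bar.
Fastest is C at 2.5 chords/bar.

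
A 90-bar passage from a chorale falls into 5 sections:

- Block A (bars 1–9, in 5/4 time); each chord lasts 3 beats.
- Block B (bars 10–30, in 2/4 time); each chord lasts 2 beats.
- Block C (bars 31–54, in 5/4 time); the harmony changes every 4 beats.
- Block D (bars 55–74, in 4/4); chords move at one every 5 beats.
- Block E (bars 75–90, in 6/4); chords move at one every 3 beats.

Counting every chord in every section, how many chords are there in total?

A has 45 beats and chords last 3 each, so 15 chords.
B has 42 beats and chords last 2 each, so 21 chords.
C has 120 beats and chords last 4 each, so 30 chords.
D has 80 beats and chords last 5 each, so 16 chords.
E has 96 beats and chords last 3 each, so 32 chords.
Total: 15 + 21 + 30 + 16 + 32 = 114.

114 chords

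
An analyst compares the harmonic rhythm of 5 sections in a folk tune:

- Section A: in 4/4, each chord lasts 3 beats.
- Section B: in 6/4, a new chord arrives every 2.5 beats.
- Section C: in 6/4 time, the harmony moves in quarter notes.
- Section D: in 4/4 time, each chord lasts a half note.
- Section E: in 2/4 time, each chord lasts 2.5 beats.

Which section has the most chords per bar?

A: each chord is 3 beats in 4/4, so 4/3 per bar.
B: each chord is 2.5 beats in 6/4, so 2.4 per bar.
C: each chord is 1 beat in 6/4, so 6 per bar.
D: each chord is 2 beats in 4/4, so 2 per bar.
E: each chord is 2.5 beats in 2/4, so 0.8 per bar.
Fastest is C at 6 chords/bar.

Section C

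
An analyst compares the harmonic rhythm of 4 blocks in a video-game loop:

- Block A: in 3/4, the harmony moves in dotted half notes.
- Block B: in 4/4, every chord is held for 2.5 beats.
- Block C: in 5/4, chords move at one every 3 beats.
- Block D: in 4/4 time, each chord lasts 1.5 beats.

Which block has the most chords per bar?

A: 3/3 = 1 chord/bar.
B: 4/2.5 = 1.6 chords/bar.
C: 5/3 = 5/3 chords/bar.
D: 4/1.5 = 8/3 chords/bar.
Fastest is D at 8/3 chords/bar.

Block D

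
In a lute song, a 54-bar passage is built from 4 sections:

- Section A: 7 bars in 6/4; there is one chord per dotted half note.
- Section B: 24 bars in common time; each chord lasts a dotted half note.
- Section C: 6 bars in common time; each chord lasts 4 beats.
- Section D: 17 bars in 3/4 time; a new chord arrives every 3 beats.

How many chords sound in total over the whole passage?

69 chords

A has 42 beats and chords last 3 each, so 14 chords.
B has 96 beats and chords last 3 each, so 32 chords.
C has 24 beats and chords last 4 each, so 6 chords.
D has 51 beats and chords last 3 each, so 17 chords.
Total: 14 + 32 + 6 + 17 = 69.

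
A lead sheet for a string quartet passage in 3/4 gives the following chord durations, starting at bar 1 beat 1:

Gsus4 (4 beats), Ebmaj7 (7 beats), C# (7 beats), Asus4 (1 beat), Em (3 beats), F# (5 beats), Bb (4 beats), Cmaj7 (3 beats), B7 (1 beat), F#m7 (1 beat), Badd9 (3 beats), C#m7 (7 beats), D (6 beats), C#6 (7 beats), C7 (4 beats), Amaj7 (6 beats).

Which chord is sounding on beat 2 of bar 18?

Beat 2 of bar 18 is beat (18−1)×3 + 2 = 53 overall.
Running totals: Gsus4 ends at 4, Ebmaj7 ends at 11, C# ends at 18, Asus4 ends at 19, Em ends at 22, F# ends at 27, Bb ends at 31, Cmaj7 ends at 34, B7 ends at 35, F#m7 ends at 36, Badd9 ends at 39, C#m7 ends at 46, D ends at 52, C#6 ends at 59.
Beat 53 falls within C#6.

C#6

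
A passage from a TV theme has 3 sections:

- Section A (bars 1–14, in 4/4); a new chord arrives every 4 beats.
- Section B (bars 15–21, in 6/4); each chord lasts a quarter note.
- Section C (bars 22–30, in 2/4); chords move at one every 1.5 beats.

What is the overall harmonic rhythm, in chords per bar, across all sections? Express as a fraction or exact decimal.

34/15 chords per bar

A: 14 × 4 = 56 beats ÷ 4 = 14 chords.
B: 7 × 6 = 42 beats ÷ 1 = 42 chords.
C: 9 × 2 = 18 beats ÷ 1.5 = 12 chords.
Overall: 68 chords over 30 bars → 68/30 = 34/15 chords per bar.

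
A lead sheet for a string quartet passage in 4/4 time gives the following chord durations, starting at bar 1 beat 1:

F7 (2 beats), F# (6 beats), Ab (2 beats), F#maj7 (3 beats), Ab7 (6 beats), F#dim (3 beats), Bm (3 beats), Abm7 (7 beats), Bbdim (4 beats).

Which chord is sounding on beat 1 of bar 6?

Beat 1 of bar 6 is beat (6−1)×4 + 1 = 21 overall.
Running totals: F7 ends at 2, F# ends at 8, Ab ends at 10, F#maj7 ends at 13, Ab7 ends at 19, F#dim ends at 22.
Beat 21 falls within F#dim.

F#dim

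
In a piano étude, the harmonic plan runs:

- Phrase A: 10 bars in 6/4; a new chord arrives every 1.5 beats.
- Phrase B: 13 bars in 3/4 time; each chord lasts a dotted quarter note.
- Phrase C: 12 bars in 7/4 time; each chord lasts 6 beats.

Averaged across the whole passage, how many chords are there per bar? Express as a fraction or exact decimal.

A: 10 bars of 6 beats is 60 beats; at 1.5 beats each that's 40 chords.
B: 13 bars of 3 beats is 39 beats; at 1.5 beats each that's 26 chords.
C: 12 bars of 7 beats is 84 beats; at 6 beats each that's 14 chords.
Overall: 80 chords over 35 bars → 80/35 = 16/7 chords per bar.

16/7 chords per bar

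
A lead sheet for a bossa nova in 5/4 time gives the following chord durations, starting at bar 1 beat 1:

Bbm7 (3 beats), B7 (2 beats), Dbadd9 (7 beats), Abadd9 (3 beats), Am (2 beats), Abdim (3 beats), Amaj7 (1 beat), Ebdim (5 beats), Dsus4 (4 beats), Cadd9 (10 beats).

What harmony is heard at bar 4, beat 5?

Abdim

Beat 5 of bar 4 is beat (4−1)×5 + 5 = 20 overall.
Running totals: Bbm7 ends at 3, B7 ends at 5, Dbadd9 ends at 12, Abadd9 ends at 15, Am ends at 17, Abdim ends at 20.
Beat 20 falls within Abdim.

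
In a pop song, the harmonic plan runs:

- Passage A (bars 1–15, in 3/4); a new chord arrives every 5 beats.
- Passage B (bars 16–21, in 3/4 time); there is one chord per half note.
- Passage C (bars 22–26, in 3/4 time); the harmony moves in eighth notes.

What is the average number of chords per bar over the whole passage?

A: 15 bars of 3 beats is 45 beats; at 5 beats each that's 9 chords.
B: 6 bars of 3 beats is 18 beats; at 2 beats each that's 9 chords.
C: 5 bars of 3 beats is 15 beats; at 0.5 beats each that's 30 chords.
Overall: 48 chords over 26 bars → 48/26 = 24/13 chords per bar.

24/13 chords per bar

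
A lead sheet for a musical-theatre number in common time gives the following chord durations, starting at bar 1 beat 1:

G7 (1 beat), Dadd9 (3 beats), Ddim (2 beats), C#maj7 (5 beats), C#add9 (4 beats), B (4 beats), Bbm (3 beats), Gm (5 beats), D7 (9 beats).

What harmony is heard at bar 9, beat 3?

D7

Beat 3 of bar 9 is beat (9−1)×4 + 3 = 35 overall.
Running totals: G7 ends at 1, Dadd9 ends at 4, Ddim ends at 6, C#maj7 ends at 11, C#add9 ends at 15, B ends at 19, Bbm ends at 22, Gm ends at 27, D7 ends at 36.
Beat 35 falls within D7.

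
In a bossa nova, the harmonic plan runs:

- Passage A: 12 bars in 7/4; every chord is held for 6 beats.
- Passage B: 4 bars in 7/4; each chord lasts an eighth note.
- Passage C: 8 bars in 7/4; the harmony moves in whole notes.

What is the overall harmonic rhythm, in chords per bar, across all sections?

A: 12 × 7 = 84 beats ÷ 6 = 14 chords.
B: 4 × 7 = 28 beats ÷ 0.5 = 56 chords.
C: 8 × 7 = 56 beats ÷ 4 = 14 chords.
Overall: 84 chords over 24 bars → 84/24 = 3.5 chords per bar.

3.5 chords per bar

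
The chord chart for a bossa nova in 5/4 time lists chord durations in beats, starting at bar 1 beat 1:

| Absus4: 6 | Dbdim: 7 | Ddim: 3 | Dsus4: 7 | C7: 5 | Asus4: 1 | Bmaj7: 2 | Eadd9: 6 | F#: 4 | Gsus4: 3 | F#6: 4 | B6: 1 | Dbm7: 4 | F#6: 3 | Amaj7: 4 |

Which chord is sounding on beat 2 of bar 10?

F#6

Beat 2 of bar 10 is beat (10−1)×5 + 2 = 47 overall.
Running totals: Absus4 ends at 6, Dbdim ends at 13, Ddim ends at 16, Dsus4 ends at 23, C7 ends at 28, Asus4 ends at 29, Bmaj7 ends at 31, Eadd9 ends at 37, F# ends at 41, Gsus4 ends at 44, F#6 ends at 48.
Beat 47 falls within F#6.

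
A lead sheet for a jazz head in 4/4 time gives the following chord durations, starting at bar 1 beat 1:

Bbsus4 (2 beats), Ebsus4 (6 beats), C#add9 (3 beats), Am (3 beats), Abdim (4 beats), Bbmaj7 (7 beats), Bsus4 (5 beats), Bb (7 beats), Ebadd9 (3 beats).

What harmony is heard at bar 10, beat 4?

Ebadd9

Beat 4 of bar 10 is beat (10−1)×4 + 4 = 40 overall.
Running totals: Bbsus4 ends at 2, Ebsus4 ends at 8, C#add9 ends at 11, Am ends at 14, Abdim ends at 18, Bbmaj7 ends at 25, Bsus4 ends at 30, Bb ends at 37, Ebadd9 ends at 40.
Beat 40 falls within Ebadd9.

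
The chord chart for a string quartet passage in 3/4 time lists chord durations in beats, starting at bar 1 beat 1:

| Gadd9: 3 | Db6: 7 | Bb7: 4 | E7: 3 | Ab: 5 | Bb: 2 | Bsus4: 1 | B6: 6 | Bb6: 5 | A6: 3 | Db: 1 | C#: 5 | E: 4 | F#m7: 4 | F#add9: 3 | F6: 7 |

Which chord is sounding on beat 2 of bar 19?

F#add9

Beat 2 of bar 19 is beat (19−1)×3 + 2 = 56 overall.
Running totals: Gadd9 ends at 3, Db6 ends at 10, Bb7 ends at 14, E7 ends at 17, Ab ends at 22, Bb ends at 24, Bsus4 ends at 25, B6 ends at 31, Bb6 ends at 36, A6 ends at 39, Db ends at 40, C# ends at 45, E ends at 49, F#m7 ends at 53, F#add9 ends at 56.
Beat 56 falls within F#add9.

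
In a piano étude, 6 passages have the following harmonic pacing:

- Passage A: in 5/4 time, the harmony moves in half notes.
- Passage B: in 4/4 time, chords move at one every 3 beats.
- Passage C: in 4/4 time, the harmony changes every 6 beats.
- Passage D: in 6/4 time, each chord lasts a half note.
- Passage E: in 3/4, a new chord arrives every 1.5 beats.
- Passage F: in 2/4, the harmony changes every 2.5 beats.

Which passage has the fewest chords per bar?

A: 5 beats/bar ÷ 2 beats/chord = 2.5 chords/bar.
B: 4 beats/bar ÷ 3 beats/chord = 4/3 chords/bar.
C: 4 beats/bar ÷ 6 beats/chord = 2/3 chords/bar.
D: 6 beats/bar ÷ 2 beats/chord = 3 chords/bar.
E: 3 beats/bar ÷ 1.5 beats/chord = 2 chords/bar.
F: 2 beats/bar ÷ 2.5 beats/chord = 0.8 chords/bar.
Slowest is C at 2/3 chords/bar.

Passage C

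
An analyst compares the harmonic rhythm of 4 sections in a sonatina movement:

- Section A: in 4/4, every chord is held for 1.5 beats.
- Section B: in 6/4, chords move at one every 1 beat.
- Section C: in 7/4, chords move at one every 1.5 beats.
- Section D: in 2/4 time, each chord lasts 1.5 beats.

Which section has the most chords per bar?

Section B

A: each chord is 1.5 beats in 4/4, so 8/3 per bar.
B: each chord is 1 beat in 6/4, so 6 per bar.
C: each chord is 1.5 beats in 7/4, so 14/3 per bar.
D: each chord is 1.5 beats in 2/4, so 4/3 per bar.
Fastest is B at 6 chords/bar.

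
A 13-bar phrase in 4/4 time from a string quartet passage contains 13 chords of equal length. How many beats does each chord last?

4 beats

13 bars × 4 beats/bar = 52 beats total.
52 beats ÷ 13 chords = 4 beats per chord.
(That is a whole note.)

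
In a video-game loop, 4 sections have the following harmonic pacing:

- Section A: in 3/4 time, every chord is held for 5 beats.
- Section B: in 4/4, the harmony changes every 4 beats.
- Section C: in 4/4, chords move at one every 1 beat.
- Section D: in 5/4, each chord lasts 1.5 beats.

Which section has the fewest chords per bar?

A: 3 beats/bar ÷ 5 beats/chord = 0.6 chords/bar.
B: 4 beats/bar ÷ 4 beats/chord = 1 chord/bar.
C: 4 beats/bar ÷ 1 beat/chord = 4 chords/bar.
D: 5 beats/bar ÷ 1.5 beats/chord = 10/3 chords/bar.
Slowest is A at 0.6 chords/bar.

Section A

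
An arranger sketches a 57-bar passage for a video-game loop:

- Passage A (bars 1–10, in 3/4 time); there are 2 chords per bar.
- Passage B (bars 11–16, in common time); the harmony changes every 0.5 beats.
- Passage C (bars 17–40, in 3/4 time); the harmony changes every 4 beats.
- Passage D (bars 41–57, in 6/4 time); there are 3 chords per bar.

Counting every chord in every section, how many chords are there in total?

A: 10·3 = 30 beats, 30/1.5 = 20 chords.
B: 6·4 = 24 beats, 24/0.5 = 48 chords.
C: 24·3 = 72 beats, 72/4 = 18 chords.
D: 17·6 = 102 beats, 102/2 = 51 chords.
Total: 20 + 48 + 18 + 51 = 137.

137 chords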